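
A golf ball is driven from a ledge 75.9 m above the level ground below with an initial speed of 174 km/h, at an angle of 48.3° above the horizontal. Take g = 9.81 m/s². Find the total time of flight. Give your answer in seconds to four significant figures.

Convert: 174 km/h = 174/3.6 = 48.33 m/s.
Resolve: vₓ = 48.33 cos 48.3° = 32.15 m/s and v_y0 = 48.33 sin 48.3° = 36.09 m/s.
With up positive and y = 0 at the ground: y(t) = 75.9 + (36.09) t − 4.905 t². Setting y = 0 and taking the positive root: t = [36.09 + √(36.09² + 2·9.81·75.9)] / 9.81 = (36.09 + 52.83) / 9.81 = 9.064 s.

9.064 s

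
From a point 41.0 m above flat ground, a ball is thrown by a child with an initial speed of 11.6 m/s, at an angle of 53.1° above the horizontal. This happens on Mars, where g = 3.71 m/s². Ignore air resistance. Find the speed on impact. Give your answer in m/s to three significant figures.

Resolve: vₓ = 11.60 cos 53.1° = 6.965 m/s and v_y0 = 11.60 sin 53.1° = 9.276 m/s.
Vertical motion (up positive, ground at y = 0): 1.855 t² − (9.276) t − 41.0 = 0, so t = (9.276 + √(9.276² + 2·3.71·41.0)) / 3.71 = (9.276 + 19.76) / 3.71 = 7.825 s.
Vertical velocity at impact: v_y = v_y0 − g t = 9.276 − 3.71 × 7.825 = −19.76 m/s.
Speed: |v| = √(vₓ² + v_y²) = √(6.965² + 19.76²) = 20.95 m/s.

20.9 m/s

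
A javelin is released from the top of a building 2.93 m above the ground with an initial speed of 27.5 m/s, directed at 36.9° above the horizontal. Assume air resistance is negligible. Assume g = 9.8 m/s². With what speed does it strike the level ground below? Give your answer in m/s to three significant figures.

28.5 m/s

vₓ = 27.50 cos 36.9° = 21.99 m/s; v_y0 = 27.50 sin 36.9° = 16.51 m/s.
The projectile lands when y = 2.93 + (16.51) t − ½·9.80·t² = 0. Positive root: t = (16.51 + √(16.51² + 2·9.80·2.93)) / 9.80 = (16.51 + 18.17) / 9.80 = 3.539 s.
Vertical velocity at impact: v_y = v_y0 − g t = 16.51 − 9.80 × 3.539 = −18.17 m/s.
Speed: |v| = √(vₓ² + v_y²) = √(21.99² + 18.17²) = 28.53 m/s.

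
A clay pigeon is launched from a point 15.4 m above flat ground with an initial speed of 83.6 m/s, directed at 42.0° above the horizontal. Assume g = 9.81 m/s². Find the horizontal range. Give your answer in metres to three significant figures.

Components: vₓ = 83.60 cos 42.0° = 62.13 m/s, v_y0 = 83.60 sin 42.0° = 55.94 m/s.
With up positive and y = 0 at the ground: y(t) = 15.4 + (55.94) t − 4.905 t². Setting y = 0 and taking the positive root: t = [55.94 + √(55.94² + 2·9.81·15.4)] / 9.81 = (55.94 + 58.58) / 9.81 = 11.67 s.
Horizontal distance: R = vₓ t = 62.13 × 11.67 = 725.2 m.

725 m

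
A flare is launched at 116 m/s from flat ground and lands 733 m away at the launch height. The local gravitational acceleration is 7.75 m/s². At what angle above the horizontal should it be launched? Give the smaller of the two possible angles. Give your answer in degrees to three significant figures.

12.5°

Level-ground range R = v₀² sin(2θ)/g ⇒ sin(2θ) = gR/v₀² = 7.75 × 733 / 116² = 0.4222.
2θ = 24.97° or 180° − 24.97° = 155.0°, so θ = 12.49° or 77.51°.
The smaller angle is 12.49°.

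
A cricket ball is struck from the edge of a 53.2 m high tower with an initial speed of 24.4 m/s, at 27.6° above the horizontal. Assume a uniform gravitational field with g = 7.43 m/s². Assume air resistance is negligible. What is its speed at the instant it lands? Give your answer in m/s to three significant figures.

37.2 m/s

Resolve: vₓ = 24.40 cos 27.6° = 21.62 m/s and v_y0 = 24.40 sin 27.6° = 11.30 m/s.
The projectile lands when y = 53.2 + (11.30) t − ½·7.43·t² = 0. Positive root: t = (11.30 + √(11.30² + 2·7.43·53.2)) / 7.43 = (11.30 + 30.30) / 7.43 = 5.600 s.
Vertical velocity at impact: v_y = v_y0 − g t = 11.30 − 7.43 × 5.600 = −30.30 m/s.
Speed: |v| = √(vₓ² + v_y²) = √(21.62² + 30.30²) = 37.23 m/s.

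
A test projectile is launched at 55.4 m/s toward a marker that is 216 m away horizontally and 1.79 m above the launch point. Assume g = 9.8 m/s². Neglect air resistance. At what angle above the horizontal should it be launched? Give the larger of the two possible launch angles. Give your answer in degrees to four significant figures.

Trajectory: y = x tanθ − g x² (1 + tan²θ)/(2v₀²). With x = 216, y = 1.79, v₀ = 55.4, g = 9.80:
74.49 tan²θ − 216 tanθ + (76.28) = 0.
tanθ = [216 ± √(216² − 4 × 74.49 × (76.28))] / (2 × 74.49) = (216 ± 154.7) / 149.0, giving tanθ = 0.4115 or 2.488.
θ = 22.37° or 68.11°; the larger is 68.11°.

68.11°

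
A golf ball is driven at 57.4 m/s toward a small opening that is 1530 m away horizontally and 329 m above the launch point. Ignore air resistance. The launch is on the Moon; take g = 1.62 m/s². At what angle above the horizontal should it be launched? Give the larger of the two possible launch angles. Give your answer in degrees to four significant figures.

Trajectory: y = x tanθ − g x² (1 + tan²θ)/(2v₀²). With x = 1530, y = 329, v₀ = 57.4, g = 1.62:
575.5 tan²θ − 1530 tanθ + (904.5) = 0.
tanθ = [1530 ± √(1530² − 4 × 575.5 × (904.5))] / (2 × 575.5) = (1530 ± 508.7) / 1151, giving tanθ = 0.8873 or 1.771.
θ = 41.58° or 60.55°; the larger is 60.55°.

60.55°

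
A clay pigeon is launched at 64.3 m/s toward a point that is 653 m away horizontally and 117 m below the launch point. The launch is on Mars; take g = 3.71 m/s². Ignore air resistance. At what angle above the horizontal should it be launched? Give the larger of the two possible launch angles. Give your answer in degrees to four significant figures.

Trajectory: y = x tanθ − g x² (1 + tan²θ)/(2v₀²). With x = 653, y = −117, v₀ = 64.3, g = 3.71:
191.3 tan²θ − 653 tanθ + (74.31) = 0.
tanθ = [653 ± √(653² − 4 × 191.3 × (74.31))] / (2 × 191.3) = (653 ± 607.9) / 382.6, giving tanθ = 0.1179 or 3.295.
θ = 6.723° or 73.12°; the larger is 73.12°.

73.12°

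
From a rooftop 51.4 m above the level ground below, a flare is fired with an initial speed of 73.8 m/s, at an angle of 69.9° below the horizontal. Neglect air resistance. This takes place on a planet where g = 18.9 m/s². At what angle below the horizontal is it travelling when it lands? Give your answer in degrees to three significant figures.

Components: vₓ = 73.80 cos 69.9° = 25.36 m/s, v_y0 = −69.31 m/s (downward).
Vertical motion (up positive, ground at y = 0): 9.450 t² − (−69.31) t − 51.4 = 0, so t = (−69.31 + √(69.31² + 2·18.9·51.4)) / 18.9 = (−69.31 + 82.13) / 18.9 = 0.6788 s.
At impact: v_y = v_y0 − g t = −82.13 m/s; vₓ = 25.36 m/s.
Angle below horizontal: arctan(|v_y|/vₓ) = arctan(82.13/25.36) = 72.84°.

72.8°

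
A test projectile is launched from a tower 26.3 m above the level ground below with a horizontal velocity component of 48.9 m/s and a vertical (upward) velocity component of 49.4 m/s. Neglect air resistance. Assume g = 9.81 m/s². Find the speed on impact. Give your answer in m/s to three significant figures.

The projectile lands when y = 26.3 + (49.40) t − ½·9.81·t² = 0. Positive root: t = (49.40 + √(49.40² + 2·9.81·26.3)) / 9.81 = (49.40 + 54.37) / 9.81 = 10.58 s.
Vertical velocity at impact: v_y = v_y0 − g t = 49.40 − 9.81 × 10.58 = −54.37 m/s.
Speed: |v| = √(vₓ² + v_y²) = √(48.90² + 54.37²) = 73.13 m/s.

73.1 m/s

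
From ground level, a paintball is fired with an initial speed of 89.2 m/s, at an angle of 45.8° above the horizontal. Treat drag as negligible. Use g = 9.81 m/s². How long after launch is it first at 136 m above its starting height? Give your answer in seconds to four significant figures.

Resolve: vₓ = 89.20 cos 45.8° = 62.19 m/s and v_y0 = 89.20 sin 45.8° = 63.95 m/s.
Require v_y0 t − ½ g t² = 136, i.e. 4.905 t² − 63.95 t + 136 = 0.
Quadratic formula: t = (63.95 ± √1421.1) / 9.81 = (63.95 ± 37.70) / 9.81 → t = 2.676 s or 10.36 s.
The first (ascending) time is 2.676 s.

2.676 s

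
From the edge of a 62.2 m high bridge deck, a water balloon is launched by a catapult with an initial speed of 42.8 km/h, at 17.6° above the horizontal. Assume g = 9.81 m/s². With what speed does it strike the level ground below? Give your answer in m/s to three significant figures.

Convert: 42.8 km/h = 42.8/3.6 = 11.89 m/s.
Components: vₓ = 11.89 cos 17.6° = 11.33 m/s, v_y0 = 11.89 sin 17.6° = 3.595 m/s.
Vertical motion (up positive, ground at y = 0): 4.905 t² − (3.595) t − 62.2 = 0, so t = (3.595 + √(3.595² + 2·9.81·62.2)) / 9.81 = (3.595 + 35.12) / 9.81 = 3.946 s.
Vertical velocity at impact: v_y = v_y0 − g t = 3.595 − 9.81 × 3.946 = −35.12 m/s.
Speed: |v| = √(vₓ² + v_y²) = √(11.33² + 35.12²) = 36.90 m/s.

36.9 m/s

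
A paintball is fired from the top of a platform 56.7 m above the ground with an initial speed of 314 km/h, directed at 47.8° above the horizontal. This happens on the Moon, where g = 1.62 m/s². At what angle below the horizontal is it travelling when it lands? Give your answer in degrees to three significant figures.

Convert: 314 km/h = 314/3.6 = 87.22 m/s.
Components: vₓ = 87.22 cos 47.8° = 58.59 m/s, v_y0 = 87.22 sin 47.8° = 64.61 m/s.
The projectile lands when y = 56.7 + (64.61) t − ½·1.62·t² = 0. Positive root: t = (64.61 + √(64.61² + 2·1.62·56.7)) / 1.62 = (64.61 + 66.02) / 1.62 = 80.64 s.
At impact: v_y = v_y0 − g t = −66.02 m/s; vₓ = 58.59 m/s.
Angle below horizontal: arctan(|v_y|/vₓ) = arctan(66.02/58.59) = 48.41°.

48.4°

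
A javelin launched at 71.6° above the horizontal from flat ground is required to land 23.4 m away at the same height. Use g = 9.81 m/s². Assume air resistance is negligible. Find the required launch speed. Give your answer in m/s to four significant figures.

From R = (v₀² / g) sin 2θ: v₀ = √(gR / sin 2θ).
v₀ = √(9.81 × 23.4 / sin 143.2°) = √(229.6 / 0.5990) = √383.21 = 19.58 m/s.

19.58 m/s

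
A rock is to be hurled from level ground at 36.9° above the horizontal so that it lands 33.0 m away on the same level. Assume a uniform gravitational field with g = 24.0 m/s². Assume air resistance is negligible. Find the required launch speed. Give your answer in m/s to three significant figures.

28.7 m/s

From R = (v₀² / g) sin 2θ: v₀ = √(gR / sin 2θ).
v₀ = √(24.0 × 33.0 / sin 73.80°) = √(792.0 / 0.9603) = √824.75 = 28.72 m/s.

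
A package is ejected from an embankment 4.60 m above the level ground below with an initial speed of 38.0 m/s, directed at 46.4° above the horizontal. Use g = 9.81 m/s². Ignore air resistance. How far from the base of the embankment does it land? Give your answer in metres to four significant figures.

vₓ = 38.00 cos 46.4° = 26.21 m/s; v_y0 = 38.00 sin 46.4° = 27.52 m/s.
Vertical motion (up positive, ground at y = 0): 4.905 t² − (27.52) t − 4.60 = 0, so t = (27.52 + √(27.52² + 2·9.81·4.60)) / 9.81 = (27.52 + 29.11) / 9.81 = 5.773 s.
Horizontal distance: R = vₓ t = 26.21 × 5.773 = 151.3 m.

151.3 m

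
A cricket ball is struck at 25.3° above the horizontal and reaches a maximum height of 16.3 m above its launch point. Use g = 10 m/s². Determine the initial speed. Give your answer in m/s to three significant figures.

At the peak v_y = 0, so v_y0 = √(2gH) = √(2 × 10.0 × 16.3) = 18.06 m/s.
v_y0 = v₀ sin θ ⇒ v₀ = 18.06 / sin 25.3° = 42.25 m/s.

42.2 m/s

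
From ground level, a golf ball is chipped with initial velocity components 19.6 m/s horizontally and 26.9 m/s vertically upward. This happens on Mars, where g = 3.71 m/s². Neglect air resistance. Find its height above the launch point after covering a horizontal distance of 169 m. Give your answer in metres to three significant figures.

94.0 m

At x = 169 m, t = x/vₓ = 169/19.60 = 8.622 s.
Height: y = v_y0 t − ½ g t² = 26.90 × 8.622 − 1.855 × 8.622² = 231.9 − 137.9 = 94.03 m.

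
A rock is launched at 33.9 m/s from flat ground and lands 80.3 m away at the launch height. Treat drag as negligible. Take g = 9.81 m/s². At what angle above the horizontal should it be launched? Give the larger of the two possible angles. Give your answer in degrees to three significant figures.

68.4°

From R = (v₀²/g) sin 2θ: sin 2θ = 9.81 × 80.3 / 1149.2 = 0.6855.
2θ = 43.27° or 180° − 43.27° = 136.7°, so θ = 21.64° or 68.36°.
The larger angle is 68.36°.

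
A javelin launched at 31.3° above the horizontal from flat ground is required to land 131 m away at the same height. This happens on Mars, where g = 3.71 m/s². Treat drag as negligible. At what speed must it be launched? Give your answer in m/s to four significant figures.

On level ground R = v₀² sin 2θ / g ⇒ v₀ = √(gR / sin 2θ).
v₀ = √(3.71 × 131 / sin 62.60°) = √(486.0 / 0.8878) = √547.42 = 23.40 m/s.

23.40 m/s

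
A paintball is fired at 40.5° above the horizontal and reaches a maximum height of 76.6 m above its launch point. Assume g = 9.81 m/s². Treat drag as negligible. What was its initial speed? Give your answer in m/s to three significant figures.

59.7 m/s

At the peak v_y = 0, so v_y0 = √(2gH) = √(2 × 9.81 × 76.6) = 38.77 m/s.
v_y0 = v₀ sin θ ⇒ v₀ = 38.77 / sin 40.5° = 59.69 m/s.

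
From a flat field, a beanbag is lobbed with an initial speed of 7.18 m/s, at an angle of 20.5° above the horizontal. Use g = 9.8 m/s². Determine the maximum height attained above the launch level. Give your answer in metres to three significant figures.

Components: vₓ = 7.180 cos 20.5° = 6.725 m/s, v_y0 = 7.180 sin 20.5° = 2.514 m/s.
Peak height H = v_y0² / (2g) = 6.3227 / 19.60 = 0.3226 m.

0.323 m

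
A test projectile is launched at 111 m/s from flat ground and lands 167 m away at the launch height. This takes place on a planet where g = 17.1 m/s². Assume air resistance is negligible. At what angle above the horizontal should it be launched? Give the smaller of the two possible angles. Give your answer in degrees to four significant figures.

R = v₀² sin 2θ / g gives sin 2θ = gR/v₀² = 17.1·167/111² = 0.2318.
2θ = 13.40° or 180° − 13.40° = 166.6°, so θ = 6.701° or 83.30°.
The smaller angle is 6.701°.

6.701°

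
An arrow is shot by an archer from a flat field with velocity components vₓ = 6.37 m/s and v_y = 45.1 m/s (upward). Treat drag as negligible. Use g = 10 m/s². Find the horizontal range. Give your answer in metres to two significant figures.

Flight time T = 2 v_y0 / g = 9.020 s.
Horizontal distance R = vₓ T = 6.370 × 9.020 = 57.46 m.

57 m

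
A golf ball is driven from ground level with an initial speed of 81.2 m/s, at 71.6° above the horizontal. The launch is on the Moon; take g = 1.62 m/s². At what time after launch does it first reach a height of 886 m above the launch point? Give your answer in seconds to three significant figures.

13.4 s

vₓ = 81.20 cos 71.6° = 25.63 m/s; v_y0 = 81.20 sin 71.6° = 77.05 m/s.
Set y = v_y0 t − ½ g t² = 886: 0.8100 t² − 77.05 t + 886 = 0.
t = [77.05 ± √(77.05² − 2·1.62·886)] / 1.62 = (77.05 ± 55.37) / 1.62, so t = 13.38 s or t = 81.74 s.
The first (ascending) time is 13.38 s.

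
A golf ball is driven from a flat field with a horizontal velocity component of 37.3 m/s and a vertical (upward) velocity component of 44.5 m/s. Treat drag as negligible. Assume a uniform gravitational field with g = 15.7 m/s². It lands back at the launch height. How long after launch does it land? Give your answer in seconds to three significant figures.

5.67 s

It returns to y = 0 when t = 2 v_y0 / g = 2(44.50)/15.7 = 5.669 s.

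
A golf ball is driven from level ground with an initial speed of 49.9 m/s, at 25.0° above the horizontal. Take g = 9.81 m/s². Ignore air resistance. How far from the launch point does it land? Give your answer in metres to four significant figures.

194.4 m

Horizontal component vₓ = 49.90 cos 25.0° = 45.22 m/s; vertical v_y0 = 49.90 sin 25.0° = 21.09 m/s.
Flight time T = 2 v_y0 / g = 4.299 s.
Range: R = vₓ T = 45.22 × 4.299 = 194.4 m.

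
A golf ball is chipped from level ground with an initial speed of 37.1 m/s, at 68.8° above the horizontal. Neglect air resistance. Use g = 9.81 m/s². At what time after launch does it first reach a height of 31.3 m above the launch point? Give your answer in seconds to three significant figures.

1.07 s

Horizontal component vₓ = 37.10 cos 68.8° = 13.42 m/s; vertical v_y0 = 37.10 sin 68.8° = 34.59 m/s.
Height y(t) = 34.59 t − 4.905 t² = 31.3 gives 4.905 t² − 34.59 t + 31.3 = 0.
Quadratic formula: t = (34.59 ± √582.31) / 9.81 = (34.59 ± 24.13) / 9.81 → t = 1.066 s or 5.986 s.
The first (ascending) time is 1.066 s.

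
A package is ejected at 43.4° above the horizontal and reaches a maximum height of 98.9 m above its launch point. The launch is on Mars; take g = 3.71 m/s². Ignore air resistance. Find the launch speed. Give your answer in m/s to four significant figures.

At the peak v_y = 0, so v_y0 = √(2gH) = √(2 × 3.71 × 98.9) = 27.09 m/s.
v_y0 = v₀ sin θ ⇒ v₀ = 27.09 / sin 43.4° = 39.43 m/s.

39.43 m/s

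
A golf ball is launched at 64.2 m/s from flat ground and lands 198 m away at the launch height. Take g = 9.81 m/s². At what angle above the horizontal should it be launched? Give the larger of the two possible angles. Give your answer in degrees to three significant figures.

From R = (v₀²/g) sin 2θ: sin 2θ = 9.81 × 198 / 4121.6 = 0.4713.
2θ = 28.12° or 180° − 28.12° = 151.9°, so θ = 14.06° or 75.94°.
The larger angle is 75.94°.

75.9°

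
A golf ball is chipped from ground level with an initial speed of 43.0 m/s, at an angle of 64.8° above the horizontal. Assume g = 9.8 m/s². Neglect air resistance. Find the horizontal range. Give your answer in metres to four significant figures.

vₓ = 43.00 cos 64.8° = 18.31 m/s; v_y0 = 43.00 sin 64.8° = 38.91 m/s.
Flight time T = 2 v_y0 / g = 7.940 s.
Range: R = vₓ T = 18.31 × 7.940 = 145.4 m.

145.4 m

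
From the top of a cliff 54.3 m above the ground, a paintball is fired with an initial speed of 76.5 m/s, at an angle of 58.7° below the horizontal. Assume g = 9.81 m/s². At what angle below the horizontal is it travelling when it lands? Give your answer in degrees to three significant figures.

61.5°

Horizontal component vₓ = 76.50 cos 58.7° = 39.74 m/s; vertical v_y0 = −65.37 m/s (downward).
Vertical motion (up positive, ground at y = 0): 4.905 t² − (−65.37) t − 54.3 = 0, so t = (−65.37 + √(65.37² + 2·9.81·54.3)) / 9.81 = (−65.37 + 73.06) / 9.81 = 0.7845 s.
At impact: v_y = v_y0 − g t = −73.06 m/s; vₓ = 39.74 m/s.
Angle below horizontal: arctan(|v_y|/vₓ) = arctan(73.06/39.74) = 61.46°.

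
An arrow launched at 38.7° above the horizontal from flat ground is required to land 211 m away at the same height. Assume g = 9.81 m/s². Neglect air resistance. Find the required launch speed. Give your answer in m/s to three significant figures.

From R = (v₀² / g) sin 2θ: v₀ = √(gR / sin 2θ).
v₀ = √(9.81 × 211 / sin 77.40°) = √(2070 / 0.9759) = √2121.0 = 46.05 m/s.

46.1 m/s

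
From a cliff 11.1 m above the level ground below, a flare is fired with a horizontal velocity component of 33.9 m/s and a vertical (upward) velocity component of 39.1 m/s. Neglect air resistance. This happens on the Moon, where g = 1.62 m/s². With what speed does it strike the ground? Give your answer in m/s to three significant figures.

52.1 m/s

Vertical motion (up positive, ground at y = 0): 0.8100 t² − (39.10) t − 11.1 = 0, so t = (39.10 + √(39.10² + 2·1.62·11.1)) / 1.62 = (39.10 + 39.56) / 1.62 = 48.55 s.
Vertical velocity at impact: v_y = v_y0 − g t = 39.10 − 1.62 × 48.55 = −39.56 m/s.
Speed: |v| = √(vₓ² + v_y²) = √(33.90² + 39.56²) = 52.10 m/s.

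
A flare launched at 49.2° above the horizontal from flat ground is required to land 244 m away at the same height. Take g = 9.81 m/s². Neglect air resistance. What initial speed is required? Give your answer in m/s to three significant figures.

Level-ground range: R = v₀² sin(2θ)/g, so v₀ = √(gR / sin 2θ).
v₀ = √(9.81 × 244 / sin 98.40°) = √(2394 / 0.9893) = √2419.6 = 49.19 m/s.

49.2 m/s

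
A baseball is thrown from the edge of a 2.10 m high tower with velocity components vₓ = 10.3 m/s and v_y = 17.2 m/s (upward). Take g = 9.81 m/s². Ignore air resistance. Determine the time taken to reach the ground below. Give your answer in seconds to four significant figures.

The projectile lands when y = 2.10 + (17.20) t − ½·9.81·t² = 0. Positive root: t = (17.20 + √(17.20² + 2·9.81·2.10)) / 9.81 = (17.20 + 18.36) / 9.81 = 3.625 s.

3.625 s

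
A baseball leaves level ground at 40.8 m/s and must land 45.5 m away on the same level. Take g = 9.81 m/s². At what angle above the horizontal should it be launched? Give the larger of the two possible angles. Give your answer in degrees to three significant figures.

82.2°

From R = (v₀²/g) sin 2θ: sin 2θ = 9.81 × 45.5 / 1664.6 = 0.2681.
2θ = 15.55° or 180° − 15.55° = 164.4°, so θ = 7.777° or 82.22°.
The larger angle is 82.22°.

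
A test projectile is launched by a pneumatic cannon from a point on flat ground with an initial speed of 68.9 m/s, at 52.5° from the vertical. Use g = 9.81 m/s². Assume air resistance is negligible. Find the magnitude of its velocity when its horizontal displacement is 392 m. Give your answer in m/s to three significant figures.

Components: vₓ = 68.90 sin 52.5° = 54.66 m/s, v_y0 = 68.90 cos 52.5° = 41.94 m/s.
At x = 392 m, t = x/vₓ = 392/54.66 = 7.171 s.
Vertical velocity there: v_y = v_y0 − g t = 41.94 − 9.81 × 7.171 = −28.41 m/s.
Speed: √(vₓ² + v_y²) = √(54.66² + 28.41²) = 61.60 m/s.

61.6 m/s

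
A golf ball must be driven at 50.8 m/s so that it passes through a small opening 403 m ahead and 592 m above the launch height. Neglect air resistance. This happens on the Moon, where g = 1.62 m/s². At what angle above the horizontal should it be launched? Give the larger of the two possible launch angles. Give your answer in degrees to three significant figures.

Trajectory: y = x tanθ − g x² (1 + tan²θ)/(2v₀²). With x = 403, y = 592, v₀ = 50.8, g = 1.62:
50.98 tan²θ − 403 tanθ + (643.0) = 0.
tanθ = [403 ± √(403² − 4 × 50.98 × (643.0))] / (2 × 50.98) = (403 ± 176.9) / 102.0, giving tanθ = 2.217 or 5.688.
θ = 65.73° or 80.03°; the larger is 80.03°.

80.0°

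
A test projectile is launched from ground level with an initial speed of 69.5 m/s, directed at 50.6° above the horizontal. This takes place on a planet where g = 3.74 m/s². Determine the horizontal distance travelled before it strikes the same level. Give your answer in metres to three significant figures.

1270 m

Components: vₓ = 69.50 cos 50.6° = 44.11 m/s, v_y0 = 69.50 sin 50.6° = 53.70 m/s.
Time aloft: T = 2 v_y0 / g = 2 × 53.70 / 3.74 = 28.72 s.
Horizontal distance R = vₓ T = 44.11 × 28.72 = 1267 m.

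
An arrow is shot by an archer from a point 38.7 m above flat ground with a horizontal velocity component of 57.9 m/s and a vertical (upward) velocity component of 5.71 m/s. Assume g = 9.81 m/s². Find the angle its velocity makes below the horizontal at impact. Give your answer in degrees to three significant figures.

Vertical motion (up positive, ground at y = 0): 4.905 t² − (5.710) t − 38.7 = 0, so t = (5.710 + √(5.710² + 2·9.81·38.7)) / 9.81 = (5.710 + 28.14) / 9.81 = 3.451 s.
At impact: v_y = v_y0 − g t = −28.14 m/s; vₓ = 57.90 m/s.
Angle below horizontal: arctan(|v_y|/vₓ) = arctan(28.14/57.90) = 25.92°.

25.9°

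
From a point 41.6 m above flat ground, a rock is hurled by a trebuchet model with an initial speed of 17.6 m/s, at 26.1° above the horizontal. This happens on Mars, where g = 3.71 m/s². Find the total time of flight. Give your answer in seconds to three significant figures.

Resolve: vₓ = 17.60 cos 26.1° = 15.81 m/s and v_y0 = 17.60 sin 26.1° = 7.743 m/s.
With up positive and y = 0 at the ground: y(t) = 41.6 + (7.743) t − 1.855 t². Setting y = 0 and taking the positive root: t = [7.743 + √(7.743² + 2·3.71·41.6)] / 3.71 = (7.743 + 19.20) / 3.71 = 7.262 s.

7.26 s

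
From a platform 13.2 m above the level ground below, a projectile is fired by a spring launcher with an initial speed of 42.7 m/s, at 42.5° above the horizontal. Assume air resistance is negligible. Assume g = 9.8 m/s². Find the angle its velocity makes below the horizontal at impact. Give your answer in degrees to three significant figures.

46.4°

vₓ = 42.70 cos 42.5° = 31.48 m/s; v_y0 = 42.70 sin 42.5° = 28.85 m/s.
Vertical motion (up positive, ground at y = 0): 4.900 t² − (28.85) t − 13.2 = 0, so t = (28.85 + √(28.85² + 2·9.80·13.2)) / 9.80 = (28.85 + 33.03) / 9.80 = 6.314 s.
At impact: v_y = v_y0 − g t = −33.03 m/s; vₓ = 31.48 m/s.
Angle below horizontal: arctan(|v_y|/vₓ) = arctan(33.03/31.48) = 46.37°.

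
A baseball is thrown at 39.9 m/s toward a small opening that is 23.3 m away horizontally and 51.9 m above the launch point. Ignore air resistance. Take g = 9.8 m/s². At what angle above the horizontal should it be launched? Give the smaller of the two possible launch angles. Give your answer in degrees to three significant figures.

71.0°

Trajectory: y = x tanθ − g x² (1 + tan²θ)/(2v₀²). With x = 23.3, y = 51.9, v₀ = 39.9, g = 9.80:
1.671 tan²θ − 23.3 tanθ + (53.57) = 0.
tanθ = [23.3 ± √(23.3² − 4 × 1.671 × (53.57))] / (2 × 1.671) = (23.3 ± 13.60) / 3.342, giving tanθ = 2.904 or 11.04.
θ = 71.00° or 84.82°; the smaller is 71.00°.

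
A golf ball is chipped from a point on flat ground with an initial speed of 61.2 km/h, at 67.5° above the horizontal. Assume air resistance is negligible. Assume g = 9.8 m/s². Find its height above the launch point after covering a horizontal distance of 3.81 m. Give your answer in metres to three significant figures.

7.52 m

Convert: 61.2 km/h = 61.2/3.6 = 17.00 m/s.
vₓ = 17.00 cos 67.5° = 6.506 m/s; v_y0 = 17.00 sin 67.5° = 15.71 m/s.
Time to reach x = 3.81 m: t = x/vₓ = 3.81/6.506 = 0.5856 s.
Height: y = v_y0 t − ½ g t² = 15.71 × 0.5856 − 4.900 × 0.5856² = 9.198 − 1.681 = 7.518 m.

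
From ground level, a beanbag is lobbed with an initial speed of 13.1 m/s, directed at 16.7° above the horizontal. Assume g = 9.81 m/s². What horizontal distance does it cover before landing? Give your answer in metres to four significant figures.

Horizontal component vₓ = 13.10 cos 16.7° = 12.55 m/s; vertical v_y0 = 13.10 sin 16.7° = 3.764 m/s.
Time aloft: T = 2 v_y0 / g = 2 × 3.764 / 9.81 = 0.7675 s.
Horizontal distance R = vₓ T = 12.55 × 0.7675 = 9.630 m.

9.630 m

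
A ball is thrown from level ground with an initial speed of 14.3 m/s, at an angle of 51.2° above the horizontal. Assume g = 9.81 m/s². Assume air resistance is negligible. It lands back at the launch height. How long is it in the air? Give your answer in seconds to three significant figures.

2.27 s

Horizontal component vₓ = 14.30 cos 51.2° = 8.960 m/s; vertical v_y0 = 14.30 sin 51.2° = 11.14 m/s.
It returns to y = 0 when t = 2 v_y0 / g = 2(11.14)/9.81 = 2.272 s.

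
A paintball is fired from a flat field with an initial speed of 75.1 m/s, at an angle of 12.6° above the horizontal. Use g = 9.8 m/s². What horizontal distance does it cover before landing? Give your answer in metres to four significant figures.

245.0 m

vₓ = 75.10 cos 12.6° = 73.29 m/s; v_y0 = 75.10 sin 12.6° = 16.38 m/s.
Time aloft: T = 2 v_y0 / g = 2 × 16.38 / 9.80 = 3.343 s.
Range: R = vₓ T = 73.29 × 3.343 = 245.0 m.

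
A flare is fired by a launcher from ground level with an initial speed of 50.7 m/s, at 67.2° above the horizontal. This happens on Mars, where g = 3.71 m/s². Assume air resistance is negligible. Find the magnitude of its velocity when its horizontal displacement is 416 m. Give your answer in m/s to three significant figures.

Resolve: vₓ = 50.70 cos 67.2° = 19.65 m/s and v_y0 = 50.70 sin 67.2° = 46.74 m/s.
At x = 416 m, t = x/vₓ = 416/19.65 = 21.17 s.
Vertical velocity there: v_y = v_y0 − g t = 46.74 − 3.71 × 21.17 = −31.82 m/s.
Speed: √(vₓ² + v_y²) = √(19.65² + 31.82²) = 37.39 m/s.

37.4 m/s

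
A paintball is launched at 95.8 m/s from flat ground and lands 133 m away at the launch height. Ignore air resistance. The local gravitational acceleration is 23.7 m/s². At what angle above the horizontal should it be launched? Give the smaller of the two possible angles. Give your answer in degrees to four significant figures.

10.04°

Level-ground range R = v₀² sin(2θ)/g ⇒ sin(2θ) = gR/v₀² = 23.7 × 133 / 95.8² = 0.3435.
2θ = 20.09° or 180° − 20.09° = 159.9°, so θ = 10.04° or 79.96°.
The smaller angle is 10.04°.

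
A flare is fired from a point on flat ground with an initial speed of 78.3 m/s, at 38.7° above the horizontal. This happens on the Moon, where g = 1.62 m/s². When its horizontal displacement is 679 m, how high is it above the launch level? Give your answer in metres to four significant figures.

444.0 m

Horizontal component vₓ = 78.30 cos 38.7° = 61.11 m/s; vertical v_y0 = 78.30 sin 38.7° = 48.96 m/s.
x = vₓ t ⇒ t = 679/61.11 = 11.11 s.
Height: y = v_y0 t − ½ g t² = 48.96 × 11.11 − 0.8100 × 11.11² = 544.0 − 100.0 = 444.0 m.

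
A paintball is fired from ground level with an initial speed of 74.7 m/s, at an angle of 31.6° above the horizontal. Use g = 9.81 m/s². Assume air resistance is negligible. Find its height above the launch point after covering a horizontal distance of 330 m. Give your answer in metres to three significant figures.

71.1 m

Horizontal component vₓ = 74.70 cos 31.6° = 63.62 m/s; vertical v_y0 = 74.70 sin 31.6° = 39.14 m/s.
Time to reach x = 330 m: t = x/vₓ = 330/63.62 = 5.187 s.
Height: y = v_y0 t − ½ g t² = 39.14 × 5.187 − 4.905 × 5.187² = 203.0 − 132.0 = 71.06 m.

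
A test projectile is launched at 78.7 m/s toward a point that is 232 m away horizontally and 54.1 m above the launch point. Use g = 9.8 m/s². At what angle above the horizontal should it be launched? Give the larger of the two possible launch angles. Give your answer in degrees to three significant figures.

78.7°

Trajectory: y = x tanθ − g x² (1 + tan²θ)/(2v₀²). With x = 232, y = 54.1, v₀ = 78.7, g = 9.80:
42.58 tan²θ − 232 tanθ + (96.68) = 0.
tanθ = [232 ± √(232² − 4 × 42.58 × (96.68))] / (2 × 42.58) = (232 ± 193.3) / 85.16, giving tanθ = 0.4547 or 4.994.
θ = 24.45° or 78.68°; the larger is 78.68°.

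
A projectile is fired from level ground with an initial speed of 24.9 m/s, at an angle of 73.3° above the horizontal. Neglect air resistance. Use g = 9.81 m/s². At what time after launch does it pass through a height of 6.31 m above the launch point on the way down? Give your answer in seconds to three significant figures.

Resolve: vₓ = 24.90 cos 73.3° = 7.155 m/s and v_y0 = 24.90 sin 73.3° = 23.85 m/s.
Height y(t) = 23.85 t − 4.905 t² = 6.31 gives 4.905 t² − 23.85 t + 6.31 = 0.
t = [23.85 ± √(23.85² − 2·9.81·6.31)] / 9.81 = (23.85 ± 21.10) / 9.81, so t = 0.2808 s or t = 4.582 s.
The descending-branch root is 4.582 s.

4.58 s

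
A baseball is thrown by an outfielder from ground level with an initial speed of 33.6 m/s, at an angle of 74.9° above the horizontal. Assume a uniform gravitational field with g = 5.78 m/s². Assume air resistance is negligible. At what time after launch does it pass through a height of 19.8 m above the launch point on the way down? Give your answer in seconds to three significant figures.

Resolve: vₓ = 33.60 cos 74.9° = 8.753 m/s and v_y0 = 33.60 sin 74.9° = 32.44 m/s.
Set y = v_y0 t − ½ g t² = 19.8: 2.890 t² − 32.44 t + 19.8 = 0.
Quadratic formula: t = (32.44 ± √823.46) / 5.78 = (32.44 ± 28.70) / 5.78 → t = 0.6477 s or 10.58 s.
The descending-branch root is 10.58 s.

10.6 s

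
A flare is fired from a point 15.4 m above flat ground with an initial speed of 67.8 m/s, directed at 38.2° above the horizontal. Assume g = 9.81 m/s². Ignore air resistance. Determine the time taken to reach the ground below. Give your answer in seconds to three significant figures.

8.90 s

Resolve: vₓ = 67.80 cos 38.2° = 53.28 m/s and v_y0 = 67.80 sin 38.2° = 41.93 m/s.
The projectile lands when y = 15.4 + (41.93) t − ½·9.81·t² = 0. Positive root: t = (41.93 + √(41.93² + 2·9.81·15.4)) / 9.81 = (41.93 + 45.39) / 9.81 = 8.901 s.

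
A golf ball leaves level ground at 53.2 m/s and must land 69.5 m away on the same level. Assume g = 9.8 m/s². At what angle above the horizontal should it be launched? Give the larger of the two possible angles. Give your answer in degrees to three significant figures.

Level-ground range R = v₀² sin(2θ)/g ⇒ sin(2θ) = gR/v₀² = 9.80 × 69.5 / 53.2² = 0.2407.
2θ = 13.92° or 180° − 13.92° = 166.1°, so θ = 6.962° or 83.04°.
The larger angle is 83.04°.

83.0°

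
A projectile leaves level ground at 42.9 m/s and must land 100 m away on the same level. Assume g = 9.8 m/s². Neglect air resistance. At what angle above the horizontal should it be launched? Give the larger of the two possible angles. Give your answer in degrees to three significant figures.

R = v₀² sin 2θ / g gives sin 2θ = gR/v₀² = 9.80·100/42.9² = 0.5325.
2θ = 32.17° or 180° − 32.17° = 147.8°, so θ = 16.09° or 73.91°.
The larger angle is 73.91°.

73.9°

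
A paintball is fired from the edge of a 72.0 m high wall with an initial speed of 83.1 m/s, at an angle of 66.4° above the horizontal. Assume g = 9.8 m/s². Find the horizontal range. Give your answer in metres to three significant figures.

Horizontal component vₓ = 83.10 cos 66.4° = 33.27 m/s; vertical v_y0 = 83.10 sin 66.4° = 76.15 m/s.
With up positive and y = 0 at the ground: y(t) = 72.0 + (76.15) t − 4.900 t². Setting y = 0 and taking the positive root: t = [76.15 + √(76.15² + 2·9.80·72.0)] / 9.80 = (76.15 + 84.91) / 9.80 = 16.43 s.
Horizontal distance: R = vₓ t = 33.27 × 16.43 = 546.8 m.

547 m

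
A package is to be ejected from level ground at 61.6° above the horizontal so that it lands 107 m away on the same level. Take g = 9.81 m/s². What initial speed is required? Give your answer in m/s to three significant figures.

35.4 m/s

Level-ground range: R = v₀² sin(2θ)/g, so v₀ = √(gR / sin 2θ).
v₀ = √(9.81 × 107 / sin 123.2°) = √(1050 / 0.8368) = √1254.4 = 35.42 m/s.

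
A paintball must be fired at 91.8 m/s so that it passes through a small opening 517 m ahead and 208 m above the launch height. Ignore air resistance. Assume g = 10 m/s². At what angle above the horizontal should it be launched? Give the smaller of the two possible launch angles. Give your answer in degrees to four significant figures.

46.19°

Trajectory: y = x tanθ − g x² (1 + tan²θ)/(2v₀²). With x = 517, y = 208, v₀ = 91.8, g = 10.0:
158.6 tan²θ − 517 tanθ + (366.6) = 0.
tanθ = [517 ± √(517² − 4 × 158.6 × (366.6))] / (2 × 158.6) = (517 ± 186.4) / 317.2, giving tanθ = 1.042 or 2.218.
θ = 46.19° or 65.73°; the smaller is 46.19°.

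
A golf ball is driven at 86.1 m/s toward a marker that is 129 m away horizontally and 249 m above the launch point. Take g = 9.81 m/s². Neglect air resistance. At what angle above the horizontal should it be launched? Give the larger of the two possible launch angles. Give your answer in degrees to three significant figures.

83.7°

Trajectory: y = x tanθ − g x² (1 + tan²θ)/(2v₀²). With x = 129, y = 249, v₀ = 86.1, g = 9.81:
11.01 tan²θ − 129 tanθ + (260.0) = 0.
tanθ = [129 ± √(129² − 4 × 11.01 × (260.0))] / (2 × 11.01) = (129 ± 72.04) / 22.02, giving tanθ = 2.587 or 9.129.
θ = 68.86° or 83.75°; the larger is 83.75°.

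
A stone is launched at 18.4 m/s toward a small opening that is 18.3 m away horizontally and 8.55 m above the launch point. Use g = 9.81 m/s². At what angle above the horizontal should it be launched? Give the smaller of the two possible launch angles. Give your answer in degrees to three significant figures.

44.8°

Trajectory: y = x tanθ − g x² (1 + tan²θ)/(2v₀²). With x = 18.3, y = 8.55, v₀ = 18.4, g = 9.81:
4.852 tan²θ − 18.3 tanθ + (13.40) = 0.
tanθ = [18.3 ± √(18.3² − 4 × 4.852 × (13.40))] / (2 × 4.852) = (18.3 ± 8.648) / 9.704, giving tanθ = 0.9946 or 2.777.
θ = 44.85° or 70.20°; the smaller is 44.85°.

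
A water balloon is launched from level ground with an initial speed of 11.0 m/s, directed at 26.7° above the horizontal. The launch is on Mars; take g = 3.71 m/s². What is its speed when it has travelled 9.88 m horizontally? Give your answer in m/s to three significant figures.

9.90 m/s

vₓ = 11.00 cos 26.7° = 9.827 m/s; v_y0 = 11.00 sin 26.7° = 4.943 m/s.
Time to reach x = 9.88 m: t = x/vₓ = 9.88/9.827 = 1.005 s.
Vertical velocity there: v_y = v_y0 − g t = 4.943 − 3.71 × 1.005 = 1.213 m/s.
Speed: √(vₓ² + v_y²) = √(9.827² + 1.213²) = 9.902 m/s.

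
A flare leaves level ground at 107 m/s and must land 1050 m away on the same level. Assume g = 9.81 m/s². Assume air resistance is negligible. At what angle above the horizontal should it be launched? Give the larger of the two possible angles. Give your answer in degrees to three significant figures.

R = v₀² sin 2θ / g gives sin 2θ = gR/v₀² = 9.81·1050/107² = 0.8997.
2θ = 64.12° or 180° − 64.12° = 115.9°, so θ = 32.06° or 57.94°.
The larger angle is 57.94°.

57.9°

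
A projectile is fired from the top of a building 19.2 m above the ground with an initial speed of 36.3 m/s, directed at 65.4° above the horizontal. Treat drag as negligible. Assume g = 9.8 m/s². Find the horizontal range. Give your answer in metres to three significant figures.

110 m

Components: vₓ = 36.30 cos 65.4° = 15.11 m/s, v_y0 = 36.30 sin 65.4° = 33.01 m/s.
The projectile lands when y = 19.2 + (33.01) t − ½·9.80·t² = 0. Positive root: t = (33.01 + √(33.01² + 2·9.80·19.2)) / 9.80 = (33.01 + 38.28) / 9.80 = 7.274 s.
Horizontal distance: R = vₓ t = 15.11 × 7.274 = 109.9 m.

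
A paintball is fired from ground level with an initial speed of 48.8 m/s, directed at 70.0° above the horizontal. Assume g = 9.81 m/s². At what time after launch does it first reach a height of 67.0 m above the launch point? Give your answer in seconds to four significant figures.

1.812 s

Horizontal component vₓ = 48.80 cos 70.0° = 16.69 m/s; vertical v_y0 = 48.80 sin 70.0° = 45.86 m/s.
Require v_y0 t − ½ g t² = 67.0, i.e. 4.905 t² − 45.86 t + 67.0 = 0.
t = [45.86 ± √(45.86² − 2·9.81·67.0)] / 9.81 = (45.86 ± 28.08) / 9.81, so t = 1.812 s or t = 7.537 s.
The first (ascending) time is 1.812 s.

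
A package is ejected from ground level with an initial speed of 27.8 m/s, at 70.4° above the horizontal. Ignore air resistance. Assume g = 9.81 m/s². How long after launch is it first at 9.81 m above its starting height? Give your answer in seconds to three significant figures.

0.405 s

vₓ = 27.80 cos 70.4° = 9.326 m/s; v_y0 = 27.80 sin 70.4° = 26.19 m/s.
Height y(t) = 26.19 t − 4.905 t² = 9.81 gives 4.905 t² − 26.19 t + 9.81 = 0.
t = [26.19 ± √(26.19² − 2·9.81·9.81)] / 9.81 = (26.19 ± 22.21) / 9.81, so t = 0.4054 s or t = 4.934 s.
The first (ascending) time is 0.4054 s.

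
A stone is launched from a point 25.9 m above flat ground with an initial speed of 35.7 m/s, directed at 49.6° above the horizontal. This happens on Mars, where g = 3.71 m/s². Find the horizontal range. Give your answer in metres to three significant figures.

Components: vₓ = 35.70 cos 49.6° = 23.14 m/s, v_y0 = 35.70 sin 49.6° = 27.19 m/s.
With up positive and y = 0 at the ground: y(t) = 25.9 + (27.19) t − 1.855 t². Setting y = 0 and taking the positive root: t = [27.19 + √(27.19² + 2·3.71·25.9)] / 3.71 = (27.19 + 30.52) / 3.71 = 15.55 s.
Horizontal distance: R = vₓ t = 23.14 × 15.55 = 359.9 m.

360 m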